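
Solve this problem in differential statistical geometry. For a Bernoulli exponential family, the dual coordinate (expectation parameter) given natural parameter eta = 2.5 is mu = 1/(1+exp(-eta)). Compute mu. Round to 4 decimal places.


Dual coordinate (expectation parameter) for Bernoulli:
mu = 1/(1+exp(-eta)).
eta = 2.5.
exp(-eta) = exp(-2.5) = 0.082085.
mu = 1/(1+0.082085) = 0.9241

0.9241


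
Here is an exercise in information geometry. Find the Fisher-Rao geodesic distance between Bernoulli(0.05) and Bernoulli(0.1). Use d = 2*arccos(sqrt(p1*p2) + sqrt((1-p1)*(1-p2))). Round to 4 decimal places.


Geodesic distance on Bernoulli manifold:
d(p1,p2) = 2*arccos(sqrt(p1*p2) + sqrt((1-p1)*(1-p2))).
sqrt(p1*p2) = sqrt(0.05*0.1) = 0.070711.
sqrt((1-p1)*(1-p2)) = sqrt(0.95*0.9) = 0.924662.
arg = 0.070711 + 0.924662 = 0.995373.
d = 2*arccos(0.995373) = 0.1925

0.1925


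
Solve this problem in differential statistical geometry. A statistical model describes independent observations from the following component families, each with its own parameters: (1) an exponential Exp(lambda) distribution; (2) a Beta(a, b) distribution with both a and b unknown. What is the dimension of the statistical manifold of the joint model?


The dimension of a statistical manifold equals the number of free
(independent) real parameters of the model. For a product of independent
blocks the parameter counts add.
- exponential (lambda): 1.
- Beta (a, b): 2.
Total = 1 + 2 = 3.
Dimension = 3

3


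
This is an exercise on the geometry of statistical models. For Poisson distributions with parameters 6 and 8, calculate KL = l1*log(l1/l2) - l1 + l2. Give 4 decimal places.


KL divergence for Poisson:
KL = l1*log(l1/l2) - l1 + l2.
l1 = 6, l2 = 8.
log(6/8) = -0.287682.
l1*log(l1/l2) = 6 * -0.287682 = -1.726092.
KL = -1.726092 - 6 + 8 = 0.2739

0.2739


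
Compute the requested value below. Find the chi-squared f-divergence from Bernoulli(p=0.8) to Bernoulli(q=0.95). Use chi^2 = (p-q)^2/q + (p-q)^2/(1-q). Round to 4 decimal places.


Chi-squared divergence between Bernoulli distributions:
chi^2 = (p-q)^2/q + (p-q)^2/(1-q).
p = 0.8, q = 0.95, p-q = -0.15.
(p-q)^2 = 0.0225.
term1 = 0.0225/0.95 = 0.023684.
term2 = 0.0225/0.05 = 0.45.
chi^2 = 0.023684 + 0.45 = 0.4737

0.4737


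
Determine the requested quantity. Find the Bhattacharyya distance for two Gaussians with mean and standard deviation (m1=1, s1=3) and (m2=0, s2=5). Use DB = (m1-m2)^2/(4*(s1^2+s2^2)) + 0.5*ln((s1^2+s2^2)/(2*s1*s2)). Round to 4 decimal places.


Bhattacharyya distance between two Gaussians:
DB = (m1-m2)^2/(4*(s1^2+s2^2)) + (1/2)*ln((s1^2+s2^2)/(2*s1*s2)).
(m1-m2)^2 = (1)^2 = 1.
s1^2+s2^2 = 9 + 25 = 34.
term1 = 1/136 = 0.007353.
term2 = 0.5*ln(34/30.0) = 0.062582.
DB = 0.007353 + 0.062582 = 0.0699

0.0699


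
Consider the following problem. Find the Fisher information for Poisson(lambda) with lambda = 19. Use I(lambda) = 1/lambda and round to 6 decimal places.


Fisher information for Poisson: I(lambda) = 1/lambda.
lambda = 19.
I(lambda) = 1/19 = 0.052632

0.052632


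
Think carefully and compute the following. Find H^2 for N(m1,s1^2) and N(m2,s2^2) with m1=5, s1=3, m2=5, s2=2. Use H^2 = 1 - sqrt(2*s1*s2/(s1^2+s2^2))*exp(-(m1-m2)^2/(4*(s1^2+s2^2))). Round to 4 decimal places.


Squared Hellinger distance for Gaussians:
H^2 = 1 - sqrt(2*s1*s2/(s1^2+s2^2)) * exp(-(m1-m2)^2/(4*(s1^2+s2^2))).
s1^2 = 9, s2^2 = 4, s1^2+s2^2 = 13.
sqrt(2*3*2/(13)) = 0.960769.
(m1-m2)^2 = (0)^2 = 0.
exp(-0/(4*13)) = exp(0.0) = 1.0.
H^2 = 1 - 0.960769*1.0 = 0.0392

0.0392


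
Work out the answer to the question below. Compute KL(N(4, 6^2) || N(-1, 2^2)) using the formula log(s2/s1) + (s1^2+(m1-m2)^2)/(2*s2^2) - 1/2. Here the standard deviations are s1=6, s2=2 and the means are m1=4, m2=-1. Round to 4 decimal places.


KL divergence between normal distributions:
KL = log(s2/s1) + (s1^2 + (m1-m2)^2)/(2*s2^2) - 1/2.
log(2/6) = -1.098612.
(6^2 + (4--1)^2)/(2*2^2) = (36 + 25)/8 = 7.625.
KL = -1.098612 + 7.625 - 0.5 = 6.0264

6.0264


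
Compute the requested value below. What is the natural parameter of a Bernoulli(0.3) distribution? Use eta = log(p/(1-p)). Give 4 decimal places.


Natural parameter for Bernoulli: eta = log(p/(1-p)).
p = 0.3, 1-p = 0.7.
p/(1-p) = 0.428571.
eta = log(0.428571) = -0.8473

-0.8473


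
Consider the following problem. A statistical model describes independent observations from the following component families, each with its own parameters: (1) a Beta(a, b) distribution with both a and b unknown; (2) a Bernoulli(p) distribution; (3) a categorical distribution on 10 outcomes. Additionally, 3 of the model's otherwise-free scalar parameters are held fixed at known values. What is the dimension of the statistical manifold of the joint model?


The dimension of a statistical manifold equals the number of free
(independent) real parameters of the model. For a product of independent
blocks the parameter counts add.
- Beta (a, b): 2.
- Bernoulli (p): 1.
- categorical on 10 outcomes (probabilities sum to 1): 10-1 = 9.
Total = 2 + 1 + 9 = 12.
3 parameter(s) fixed at known values: 12 - 3 = 9.
Dimension = 9

9


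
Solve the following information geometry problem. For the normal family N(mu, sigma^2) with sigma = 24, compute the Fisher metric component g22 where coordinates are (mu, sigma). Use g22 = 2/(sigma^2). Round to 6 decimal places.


For the 2-parameter normal family, the Fisher metric has:
  g11 = 1/sigma^2, g22 = 2/sigma^2.
sigma = 24, sigma^2 = 576.
g22 = 0.003472

0.003472


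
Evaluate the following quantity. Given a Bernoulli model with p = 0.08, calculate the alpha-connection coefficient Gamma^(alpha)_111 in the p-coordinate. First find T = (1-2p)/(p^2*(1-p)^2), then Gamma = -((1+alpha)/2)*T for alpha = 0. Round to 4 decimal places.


Skewness (Amari-Chentsov) tensor: T = (1-2p)/(p^2*(1-p)^2).
p = 0.08, 1-2p = 0.84, p^2 = 0.0064, (1-p)^2 = 0.8464.
T = 0.84/(0.0064 * 0.8464) = 155.068526.
In the p-coordinate, Gamma^(alpha) = Gamma^(0) - (alpha/2)*T with Gamma^(0) = (1/2)*g'(p) = -T/2,
so Gamma^(alpha) = -((1+alpha)/2)*T.
alpha = 0, -(1+alpha)/2 = -0.5.
Gamma = -0.5 * 155.068526 = -77.5343

-77.5343


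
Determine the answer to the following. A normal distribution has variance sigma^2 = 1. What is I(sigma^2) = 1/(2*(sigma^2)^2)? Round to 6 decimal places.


Fisher information for variance: I(sigma^2) = 1/(2*sigma^4).
sigma^2 = 1, so sigma^4 = 1.
I = 1/(2*1) = 1/2 = 0.500000

0.500000


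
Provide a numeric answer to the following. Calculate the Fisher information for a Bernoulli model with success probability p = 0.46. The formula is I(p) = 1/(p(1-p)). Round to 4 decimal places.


For Bernoulli(p), Fisher information is I(p) = 1/(p*(1-p)).
p = 0.46, 1-p = 0.54.
p*(1-p) = 0.2484.
I(p) = 1/0.2484 = 4.0258

4.0258


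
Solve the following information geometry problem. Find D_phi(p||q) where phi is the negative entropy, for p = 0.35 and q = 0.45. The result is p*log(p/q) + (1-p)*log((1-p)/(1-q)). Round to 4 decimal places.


Bregman divergence with negative entropy generator:
D = p*log(p/q) + (1-p)*log((1-p)/(1-q)).
p = 0.35, q = 0.45.
p*log(p/q) = 0.35*log(0.35/0.45) = -0.08796.
(1-p)*log((1-p)/(1-q)) = 0.65*log(0.65/0.55) = 0.108585.
D = -0.08796 + 0.108585 = 0.0206

0.0206


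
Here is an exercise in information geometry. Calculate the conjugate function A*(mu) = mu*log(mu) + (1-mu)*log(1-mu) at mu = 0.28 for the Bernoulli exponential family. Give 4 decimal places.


Legendre transform for Bernoulli:
A*(mu) = mu*log(mu) + (1-mu)*log(1-mu).
mu = 0.28, 1-mu = 0.72.
mu*log(mu) = 0.28*log(0.28) = -0.35643.
(1-mu)*log(1-mu) = 0.72*log(0.72) = -0.236523.
A* = -0.35643 + -0.236523 = -0.5930

-0.5930


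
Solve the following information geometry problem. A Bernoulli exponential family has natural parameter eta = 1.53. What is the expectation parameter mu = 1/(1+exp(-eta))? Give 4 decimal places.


Dual coordinate (expectation parameter) for Bernoulli:
mu = 1/(1+exp(-eta)).
eta = 1.53.
exp(-eta) = exp(-1.53) = 0.216536.
mu = 1/(1+0.216536) = 0.8220

0.8220


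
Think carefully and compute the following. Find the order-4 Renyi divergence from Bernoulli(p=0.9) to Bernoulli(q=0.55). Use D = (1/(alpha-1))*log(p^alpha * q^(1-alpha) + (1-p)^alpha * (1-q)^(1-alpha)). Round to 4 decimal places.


Renyi divergence of order alpha between Bernoulli distributions:
D = (1/(alpha-1))*log(p^alpha * q^(1-alpha) + (1-p)^alpha * (1-q)^(1-alpha)).
alpha = 4, p = 0.9, q = 0.55.
p^alpha * q^(1-alpha) = 0.9^4 * 0.55^-3 = 3.943501.
(1-p)^alpha * (1-q)^(1-alpha) = 0.1^4 * 0.45^-3 = 0.001097.
sum = 3.943501 + 0.001097 = 3.944599.
D = (1/3)*log(3.944599) = 0.4574

0.4574


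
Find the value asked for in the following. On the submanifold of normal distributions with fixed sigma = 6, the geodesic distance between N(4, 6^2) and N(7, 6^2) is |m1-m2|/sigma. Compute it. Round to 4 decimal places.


On the fixed-variance normal subfamily, geodesic distance = |m1-m2|/sigma.
|4 - 7| = 3.
sigma = 6.
d = 3/6 = 0.5000

0.5000


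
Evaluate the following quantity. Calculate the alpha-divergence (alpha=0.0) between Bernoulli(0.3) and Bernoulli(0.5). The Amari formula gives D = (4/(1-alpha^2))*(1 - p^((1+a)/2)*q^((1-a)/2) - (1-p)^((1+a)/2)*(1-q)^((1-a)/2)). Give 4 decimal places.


Amari alpha-divergence:
D = (4/(1-alpha^2))*(1 - p^((1+a)/2)*q^((1-a)/2) - (1-p)^((1+a)/2)*(1-q)^((1-a)/2)).
alpha = 0.0, p = 0.3, q = 0.5.
e1 = (1+alpha)/2 = 0.5, e2 = (1-alpha)/2 = 0.5.
t1 = p^e1 * q^e2 = 0.3^0.5 * 0.5^0.5 = 0.387298.
t2 = (1-p)^e1 * (1-q)^e2 = 0.7^0.5 * 0.5^0.5 = 0.591608.
4/(1-alpha^2) = 4.0.
D = 4.0*(1 - 0.387298 - 0.591608) = 0.0844

0.0844


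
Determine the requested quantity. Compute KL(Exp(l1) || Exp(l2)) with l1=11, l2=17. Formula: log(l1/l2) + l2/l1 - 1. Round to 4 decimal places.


KL divergence for exponential family:
KL = log(l1/l2) + l2/l1 - 1.
log(11/17) = -0.435318.
17/11 = 1.545455.
KL = -0.435318 + 1.545455 - 1 = 0.1101

0.1101


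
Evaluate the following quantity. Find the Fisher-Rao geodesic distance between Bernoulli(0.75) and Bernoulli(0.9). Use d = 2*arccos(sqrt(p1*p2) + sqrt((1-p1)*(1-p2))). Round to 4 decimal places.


Geodesic distance on Bernoulli manifold:
d(p1,p2) = 2*arccos(sqrt(p1*p2) + sqrt((1-p1)*(1-p2))).
sqrt(p1*p2) = sqrt(0.75*0.9) = 0.821584.
sqrt((1-p1)*(1-p2)) = sqrt(0.25*0.1) = 0.158114.
arg = 0.821584 + 0.158114 = 0.979698.
d = 2*arccos(0.979698) = 0.4037

0.4037


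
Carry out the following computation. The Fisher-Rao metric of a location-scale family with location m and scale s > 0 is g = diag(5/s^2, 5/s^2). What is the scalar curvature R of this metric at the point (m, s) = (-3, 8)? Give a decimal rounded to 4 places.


The metric has the form g = (A dm^2 + B ds^2)/s^2 with A = 5, B = 5.
Substitute u = sqrt(A/B)*m: g = B*(du^2 + ds^2)/s^2, i.e. B times the
Poincare upper half-plane metric, which has constant Gaussian curvature -1.
Scaling a 2D metric by a constant c divides the Gaussian curvature by c,
so K = -1/B = -1/(5) = -0.2000 everywhere (the point (m, s) = (-3, 8) is irrelevant:
the curvature is constant).
Scalar curvature in dimension 2: R = 2K = -2/(5) = -0.4000.

-0.4000


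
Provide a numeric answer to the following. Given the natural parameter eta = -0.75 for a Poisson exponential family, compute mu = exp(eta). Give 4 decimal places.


Expectation parameter for Poisson exponential family:
mu = exp(eta).
eta = -0.75.
mu = exp(-0.75) = 0.4724

0.4724


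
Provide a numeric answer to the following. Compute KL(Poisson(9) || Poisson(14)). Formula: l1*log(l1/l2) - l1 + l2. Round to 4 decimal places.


KL divergence for Poisson:
KL = l1*log(l1/l2) - l1 + l2.
l1 = 9, l2 = 14.
log(9/14) = -0.441833.
l1*log(l1/l2) = 9 * -0.441833 = -3.976495.
KL = -3.976495 - 9 + 14 = 1.0235

1.0235


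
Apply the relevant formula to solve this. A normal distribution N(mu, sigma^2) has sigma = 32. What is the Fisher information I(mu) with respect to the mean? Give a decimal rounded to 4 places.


The Fisher information for the mean of a normal distribution is I(mu) = 1/sigma^2.
sigma = 32, so sigma^2 = 1024.
I(mu) = 1/1024 = 0.0010

0.0010


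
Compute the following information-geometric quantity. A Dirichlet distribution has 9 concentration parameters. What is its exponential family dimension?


Exponential family dimension calculation:
Dirichlet with 9 components has 9 natural parameters.

9


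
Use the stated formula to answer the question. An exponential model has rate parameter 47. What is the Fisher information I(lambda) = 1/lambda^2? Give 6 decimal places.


Fisher information for exponential: I(lambda) = 1/lambda^2.
lambda = 47, lambda^2 = 2209.
I = 1/2209 = 0.000453

0.000453


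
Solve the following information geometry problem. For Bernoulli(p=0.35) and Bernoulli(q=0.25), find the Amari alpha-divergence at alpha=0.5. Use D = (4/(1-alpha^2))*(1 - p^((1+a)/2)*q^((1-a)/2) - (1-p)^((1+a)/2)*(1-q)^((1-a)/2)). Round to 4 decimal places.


Amari alpha-divergence:
D = (4/(1-alpha^2))*(1 - p^((1+a)/2)*q^((1-a)/2) - (1-p)^((1+a)/2)*(1-q)^((1-a)/2)).
alpha = 0.5, p = 0.35, q = 0.25.
e1 = (1+alpha)/2 = 0.75, e2 = (1-alpha)/2 = 0.25.
t1 = p^e1 * q^e2 = 0.35^0.75 * 0.25^0.25 = 0.321763.
t2 = (1-p)^e1 * (1-q)^e2 = 0.65^0.75 * 0.75^0.25 = 0.673675.
4/(1-alpha^2) = 5.333333.
D = 5.333333*(1 - 0.321763 - 0.673675) = 0.0243

0.0243


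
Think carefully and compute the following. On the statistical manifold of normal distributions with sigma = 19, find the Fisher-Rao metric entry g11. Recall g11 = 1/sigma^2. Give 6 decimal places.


For the 2-parameter normal family, the Fisher metric has:
  g11 = 1/sigma^2, g22 = 2/sigma^2.
sigma = 19, sigma^2 = 361.
g11 = 0.002770

0.002770


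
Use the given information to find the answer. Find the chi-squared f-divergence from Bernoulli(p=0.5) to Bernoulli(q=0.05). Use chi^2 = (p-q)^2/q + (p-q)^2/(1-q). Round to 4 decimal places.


Chi-squared divergence between Bernoulli distributions:
chi^2 = (p-q)^2/q + (p-q)^2/(1-q).
p = 0.5, q = 0.05, p-q = 0.45.
(p-q)^2 = 0.2025.
term1 = 0.2025/0.05 = 4.05.
term2 = 0.2025/0.95 = 0.213158.
chi^2 = 4.05 + 0.213158 = 4.2632

4.2632


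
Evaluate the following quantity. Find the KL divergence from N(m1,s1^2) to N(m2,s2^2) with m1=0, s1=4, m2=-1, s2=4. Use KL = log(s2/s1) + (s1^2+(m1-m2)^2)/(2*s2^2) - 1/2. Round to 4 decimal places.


KL divergence between normal distributions:
KL = log(s2/s1) + (s1^2 + (m1-m2)^2)/(2*s2^2) - 1/2.
log(4/4) = 0.0.
(4^2 + (0--1)^2)/(2*4^2) = (16 + 1)/32 = 0.53125.
KL = 0.0 + 0.53125 - 0.5 = 0.0313

0.0313


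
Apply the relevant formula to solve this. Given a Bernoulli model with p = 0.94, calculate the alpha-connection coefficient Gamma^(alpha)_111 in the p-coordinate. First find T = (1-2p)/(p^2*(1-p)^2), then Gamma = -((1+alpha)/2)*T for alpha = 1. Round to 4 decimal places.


Skewness (Amari-Chentsov) tensor: T = (1-2p)/(p^2*(1-p)^2).
p = 0.94, 1-2p = -0.88, p^2 = 0.8836, (1-p)^2 = 0.0036.
T = -0.88/(0.8836 * 0.0036) = -276.646044.
In the p-coordinate, Gamma^(alpha) = Gamma^(0) - (alpha/2)*T with Gamma^(0) = (1/2)*g'(p) = -T/2,
so Gamma^(alpha) = -((1+alpha)/2)*T.
alpha = 1, -(1+alpha)/2 = -1.0.
Gamma = -1.0 * -276.646044 = 276.6460

276.6460


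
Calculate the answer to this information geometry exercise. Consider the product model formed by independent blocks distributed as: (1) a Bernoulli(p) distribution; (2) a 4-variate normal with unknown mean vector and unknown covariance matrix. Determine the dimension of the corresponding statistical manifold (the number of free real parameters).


The dimension of a statistical manifold equals the number of free
(independent) real parameters of the model. For a product of independent
blocks the parameter counts add.
- Bernoulli (p): 1.
- 4-variate normal: 4 (mean) + 4*5/2 = 10 (symmetric covariance) = 14.
Total = 1 + 14 = 15.
Dimension = 15

15


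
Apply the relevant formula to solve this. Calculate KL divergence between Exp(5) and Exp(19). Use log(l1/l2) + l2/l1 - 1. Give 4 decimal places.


KL divergence for exponential family:
KL = log(l1/l2) + l2/l1 - 1.
log(5/19) = -1.335001.
19/5 = 3.8.
KL = -1.335001 + 3.8 - 1 = 1.4650

1.4650


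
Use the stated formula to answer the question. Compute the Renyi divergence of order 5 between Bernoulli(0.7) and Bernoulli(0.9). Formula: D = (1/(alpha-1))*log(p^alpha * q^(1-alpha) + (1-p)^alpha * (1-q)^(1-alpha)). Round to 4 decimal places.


Renyi divergence of order alpha between Bernoulli distributions:
D = (1/(alpha-1))*log(p^alpha * q^(1-alpha) + (1-p)^alpha * (1-q)^(1-alpha)).
alpha = 5, p = 0.7, q = 0.9.
p^alpha * q^(1-alpha) = 0.7^5 * 0.9^-4 = 0.256165.
(1-p)^alpha * (1-q)^(1-alpha) = 0.3^5 * 0.1^-4 = 24.3.
sum = 0.256165 + 24.3 = 24.556165.
D = (1/4)*log(24.556165) = 0.8002

0.8002


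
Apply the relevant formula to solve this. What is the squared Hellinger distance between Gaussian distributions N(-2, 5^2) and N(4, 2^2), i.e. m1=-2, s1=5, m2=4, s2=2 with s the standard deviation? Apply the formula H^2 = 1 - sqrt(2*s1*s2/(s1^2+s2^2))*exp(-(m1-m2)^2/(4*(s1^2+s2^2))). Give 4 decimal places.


Squared Hellinger distance for Gaussians:
H^2 = 1 - sqrt(2*s1*s2/(s1^2+s2^2)) * exp(-(m1-m2)^2/(4*(s1^2+s2^2))).
s1^2 = 25, s2^2 = 4, s1^2+s2^2 = 29.
sqrt(2*5*2/(29)) = 0.830455.
(m1-m2)^2 = (-6)^2 = 36.
exp(-36/(4*29)) = exp(-0.310345) = 0.733194.
H^2 = 1 - 0.830455*0.733194 = 0.3911

0.3911


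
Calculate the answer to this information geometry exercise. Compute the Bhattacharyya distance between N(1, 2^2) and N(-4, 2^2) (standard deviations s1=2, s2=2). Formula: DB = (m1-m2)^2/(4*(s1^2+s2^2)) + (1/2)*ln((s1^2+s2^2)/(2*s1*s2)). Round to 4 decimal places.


Bhattacharyya distance between two Gaussians:
DB = (m1-m2)^2/(4*(s1^2+s2^2)) + (1/2)*ln((s1^2+s2^2)/(2*s1*s2)).
(m1-m2)^2 = (5)^2 = 25.
s1^2+s2^2 = 4 + 4 = 8.
term1 = 25/32 = 0.78125.
term2 = 0.5*ln(8/8.0) = 0.0.
DB = 0.78125 + 0.0 = 0.7813

0.7813


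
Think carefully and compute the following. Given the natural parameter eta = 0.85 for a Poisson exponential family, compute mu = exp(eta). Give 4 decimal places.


Expectation parameter for Poisson exponential family:
mu = exp(eta).
eta = 0.85.
mu = exp(0.85) = 2.3396

2.3396


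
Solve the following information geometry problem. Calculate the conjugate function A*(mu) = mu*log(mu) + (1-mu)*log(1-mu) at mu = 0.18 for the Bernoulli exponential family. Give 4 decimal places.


Legendre transform for Bernoulli:
A*(mu) = mu*log(mu) + (1-mu)*log(1-mu).
mu = 0.18, 1-mu = 0.82.
mu*log(mu) = 0.18*log(0.18) = -0.308664.
(1-mu)*log(1-mu) = 0.82*log(0.82) = -0.16273.
A* = -0.308664 + -0.16273 = -0.4714

-0.4714


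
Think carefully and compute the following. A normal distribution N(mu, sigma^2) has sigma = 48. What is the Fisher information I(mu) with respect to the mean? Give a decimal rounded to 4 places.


The Fisher information for the mean of a normal distribution is I(mu) = 1/sigma^2.
sigma = 48, so sigma^2 = 2304.
I(mu) = 1/2304 = 0.0004

0.0004


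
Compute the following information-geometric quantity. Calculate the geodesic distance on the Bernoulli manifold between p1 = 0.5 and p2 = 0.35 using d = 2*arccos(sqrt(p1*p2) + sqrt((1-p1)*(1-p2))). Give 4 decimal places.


Geodesic distance on Bernoulli manifold:
d(p1,p2) = 2*arccos(sqrt(p1*p2) + sqrt((1-p1)*(1-p2))).
sqrt(p1*p2) = sqrt(0.5*0.35) = 0.41833.
sqrt((1-p1)*(1-p2)) = sqrt(0.5*0.65) = 0.570088.
arg = 0.41833 + 0.570088 = 0.988418.
d = 2*arccos(0.988418) = 0.3047

0.3047


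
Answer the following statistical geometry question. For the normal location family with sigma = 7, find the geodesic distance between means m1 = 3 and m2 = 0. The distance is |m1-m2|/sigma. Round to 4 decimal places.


On the fixed-variance normal subfamily, geodesic distance = |m1-m2|/sigma.
|3 - 0| = 3.
sigma = 7.
d = 3/7 = 0.4286

0.4286


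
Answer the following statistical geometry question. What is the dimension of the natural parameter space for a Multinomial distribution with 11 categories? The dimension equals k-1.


Exponential family dimension calculation:
For Multinomial with k=11 categories, dim = k-1 = 10.

10


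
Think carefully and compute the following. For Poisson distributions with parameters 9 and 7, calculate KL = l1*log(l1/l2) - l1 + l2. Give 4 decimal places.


KL divergence for Poisson:
KL = l1*log(l1/l2) - l1 + l2.
l1 = 9, l2 = 7.
log(9/7) = 0.251314.
l1*log(l1/l2) = 9 * 0.251314 = 2.26183.
KL = 2.26183 - 9 + 7 = 0.2618

0.2618


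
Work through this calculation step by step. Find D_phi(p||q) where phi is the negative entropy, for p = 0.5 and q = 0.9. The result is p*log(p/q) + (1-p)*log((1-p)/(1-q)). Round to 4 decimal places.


Bregman divergence with negative entropy generator:
D = p*log(p/q) + (1-p)*log((1-p)/(1-q)).
p = 0.5, q = 0.9.
p*log(p/q) = 0.5*log(0.5/0.9) = -0.293893.
(1-p)*log((1-p)/(1-q)) = 0.5*log(0.5/0.1) = 0.804719.
D = -0.293893 + 0.804719 = 0.5108

0.5108


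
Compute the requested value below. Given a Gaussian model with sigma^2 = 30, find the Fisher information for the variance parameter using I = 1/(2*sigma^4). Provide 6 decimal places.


Fisher information for variance: I(sigma^2) = 1/(2*sigma^4).
sigma^2 = 30, so sigma^4 = 900.
I = 1/(2*900) = 1/1800 = 0.000556

0.000556


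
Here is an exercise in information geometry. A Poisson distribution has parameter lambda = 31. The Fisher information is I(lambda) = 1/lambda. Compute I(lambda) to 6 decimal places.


Fisher information for Poisson: I(lambda) = 1/lambda.
lambda = 31.
I(lambda) = 1/31 = 0.032258

0.032258


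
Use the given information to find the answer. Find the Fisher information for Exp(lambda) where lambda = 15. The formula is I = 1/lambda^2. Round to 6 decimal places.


Fisher information for exponential: I(lambda) = 1/lambda^2.
lambda = 15, lambda^2 = 225.
I = 1/225 = 0.004444

0.004444


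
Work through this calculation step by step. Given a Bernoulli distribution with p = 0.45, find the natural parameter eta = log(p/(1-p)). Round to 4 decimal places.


Natural parameter for Bernoulli: eta = log(p/(1-p)).
p = 0.45, 1-p = 0.55.
p/(1-p) = 0.818182.
eta = log(0.818182) = -0.2007

-0.2007


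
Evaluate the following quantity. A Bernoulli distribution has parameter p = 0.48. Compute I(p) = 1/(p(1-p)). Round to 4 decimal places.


For Bernoulli(p), Fisher information is I(p) = 1/(p*(1-p)).
p = 0.48, 1-p = 0.52.
p*(1-p) = 0.2496.
I(p) = 1/0.2496 = 4.0064

4.0064


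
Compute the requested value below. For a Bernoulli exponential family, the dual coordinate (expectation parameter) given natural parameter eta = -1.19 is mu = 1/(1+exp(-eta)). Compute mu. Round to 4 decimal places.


Dual coordinate (expectation parameter) for Bernoulli:
mu = 1/(1+exp(-eta)).
eta = -1.19.
exp(-eta) = exp(1.19) = 3.287081.
mu = 1/(1+3.287081) = 0.2333

0.2333


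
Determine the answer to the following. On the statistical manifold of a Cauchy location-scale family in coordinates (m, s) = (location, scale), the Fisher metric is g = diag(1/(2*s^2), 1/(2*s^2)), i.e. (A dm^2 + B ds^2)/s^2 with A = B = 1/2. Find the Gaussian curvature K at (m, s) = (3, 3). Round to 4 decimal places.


The metric has the form g = (A dm^2 + B ds^2)/s^2 with A = 1/2, B = 1/2.
Substitute u = sqrt(A/B)*m: g = B*(du^2 + ds^2)/s^2, i.e. B times the
Poincare upper half-plane metric, which has constant Gaussian curvature -1.
Scaling a 2D metric by a constant c divides the Gaussian curvature by c,
so K = -1/B = -1/(1/2) = -2.0000 everywhere (the point (m, s) = (3, 3) is irrelevant:
the curvature is constant).
The requested Gaussian curvature is K = -2.0000.

-2.0000


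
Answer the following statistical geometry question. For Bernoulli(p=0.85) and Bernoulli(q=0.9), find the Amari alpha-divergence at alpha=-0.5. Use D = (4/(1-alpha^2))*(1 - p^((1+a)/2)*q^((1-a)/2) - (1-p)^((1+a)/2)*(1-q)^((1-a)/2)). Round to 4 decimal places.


Amari alpha-divergence:
D = (4/(1-alpha^2))*(1 - p^((1+a)/2)*q^((1-a)/2) - (1-p)^((1+a)/2)*(1-q)^((1-a)/2)).
alpha = -0.5, p = 0.85, q = 0.9.
e1 = (1+alpha)/2 = 0.25, e2 = (1-alpha)/2 = 0.75.
t1 = p^e1 * q^e2 = 0.85^0.25 * 0.9^0.75 = 0.887231.
t2 = (1-p)^e1 * (1-q)^e2 = 0.15^0.25 * 0.1^0.75 = 0.110668.
4/(1-alpha^2) = 5.333333.
D = 5.333333*(1 - 0.887231 - 0.110668) = 0.0112

0.0112


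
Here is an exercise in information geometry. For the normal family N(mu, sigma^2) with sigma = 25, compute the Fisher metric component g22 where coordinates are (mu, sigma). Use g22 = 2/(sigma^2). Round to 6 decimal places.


For the 2-parameter normal family, the Fisher metric has:
  g11 = 1/sigma^2, g22 = 2/sigma^2.
sigma = 25, sigma^2 = 625.
g22 = 0.003200

0.003200


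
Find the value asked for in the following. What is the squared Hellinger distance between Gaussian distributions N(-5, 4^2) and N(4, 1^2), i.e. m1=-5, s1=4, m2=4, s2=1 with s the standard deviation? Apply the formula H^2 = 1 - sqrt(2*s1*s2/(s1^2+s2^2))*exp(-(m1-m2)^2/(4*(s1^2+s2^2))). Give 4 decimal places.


Squared Hellinger distance for Gaussians:
H^2 = 1 - sqrt(2*s1*s2/(s1^2+s2^2)) * exp(-(m1-m2)^2/(4*(s1^2+s2^2))).
s1^2 = 16, s2^2 = 1, s1^2+s2^2 = 17.
sqrt(2*4*1/(17)) = 0.685994.
(m1-m2)^2 = (-9)^2 = 81.
exp(-81/(4*17)) = exp(-1.191176) = 0.303864.
H^2 = 1 - 0.685994*0.303864 = 0.7916

0.7916


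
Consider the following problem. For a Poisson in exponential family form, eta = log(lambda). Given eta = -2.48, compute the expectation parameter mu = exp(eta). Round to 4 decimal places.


Expectation parameter for Poisson exponential family:
mu = exp(eta).
eta = -2.48.
mu = exp(-2.48) = 0.0837

0.0837


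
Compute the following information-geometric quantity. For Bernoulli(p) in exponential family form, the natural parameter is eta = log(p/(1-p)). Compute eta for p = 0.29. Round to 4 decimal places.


Natural parameter for Bernoulli: eta = log(p/(1-p)).
p = 0.29, 1-p = 0.71.
p/(1-p) = 0.408451.
eta = log(0.408451) = -0.8954

-0.8954


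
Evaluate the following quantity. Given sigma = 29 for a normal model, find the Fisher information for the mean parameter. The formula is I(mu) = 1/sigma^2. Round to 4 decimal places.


The Fisher information for the mean of a normal distribution is I(mu) = 1/sigma^2.
sigma = 29, so sigma^2 = 841.
I(mu) = 1/841 = 0.0012

0.0012


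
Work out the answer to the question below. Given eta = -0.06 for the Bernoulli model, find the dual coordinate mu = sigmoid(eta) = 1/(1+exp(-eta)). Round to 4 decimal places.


Dual coordinate (expectation parameter) for Bernoulli:
mu = 1/(1+exp(-eta)).
eta = -0.06.
exp(-eta) = exp(0.06) = 1.061837.
mu = 1/(1+1.061837) = 0.4850

0.4850


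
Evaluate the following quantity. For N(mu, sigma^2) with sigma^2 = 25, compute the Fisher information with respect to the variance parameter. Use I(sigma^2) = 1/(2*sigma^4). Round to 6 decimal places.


Fisher information for variance: I(sigma^2) = 1/(2*sigma^4).
sigma^2 = 25, so sigma^4 = 625.
I = 1/(2*625) = 1/1250 = 0.000800

0.000800


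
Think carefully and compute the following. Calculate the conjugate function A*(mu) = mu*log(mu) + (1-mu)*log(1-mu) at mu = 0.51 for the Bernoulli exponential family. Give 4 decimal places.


Legendre transform for Bernoulli:
A*(mu) = mu*log(mu) + (1-mu)*log(1-mu).
mu = 0.51, 1-mu = 0.49.
mu*log(mu) = 0.51*log(0.51) = -0.343406.
(1-mu)*log(1-mu) = 0.49*log(0.49) = -0.349541.
A* = -0.343406 + -0.349541 = -0.6929

-0.6929


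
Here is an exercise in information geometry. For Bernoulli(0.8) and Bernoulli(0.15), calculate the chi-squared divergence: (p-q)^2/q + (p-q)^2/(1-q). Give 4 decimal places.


Chi-squared divergence between Bernoulli distributions:
chi^2 = (p-q)^2/q + (p-q)^2/(1-q).
p = 0.8, q = 0.15, p-q = 0.65.
(p-q)^2 = 0.4225.
term1 = 0.4225/0.15 = 2.816667.
term2 = 0.4225/0.85 = 0.497059.
chi^2 = 2.816667 + 0.497059 = 3.3137

3.3137


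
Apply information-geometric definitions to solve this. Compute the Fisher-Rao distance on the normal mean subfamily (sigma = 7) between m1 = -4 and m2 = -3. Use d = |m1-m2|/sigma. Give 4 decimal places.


On the fixed-variance normal subfamily, geodesic distance = |m1-m2|/sigma.
|-4 - -3| = 1.
sigma = 7.
d = 1/7 = 0.1429

0.1429


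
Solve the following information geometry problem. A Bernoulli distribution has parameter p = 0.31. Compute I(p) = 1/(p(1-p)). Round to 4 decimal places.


For Bernoulli(p), Fisher information is I(p) = 1/(p*(1-p)).
p = 0.31, 1-p = 0.69.
p*(1-p) = 0.2139.
I(p) = 1/0.2139 = 4.6751

4.6751


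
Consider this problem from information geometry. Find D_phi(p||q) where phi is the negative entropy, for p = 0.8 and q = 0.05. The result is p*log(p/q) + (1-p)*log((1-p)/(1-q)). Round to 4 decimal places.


Bregman divergence with negative entropy generator:
D = p*log(p/q) + (1-p)*log((1-p)/(1-q)).
p = 0.8, q = 0.05.
p*log(p/q) = 0.8*log(0.8/0.05) = 2.218071.
(1-p)*log((1-p)/(1-q)) = 0.2*log(0.2/0.95) = -0.311629.
D = 2.218071 + -0.311629 = 1.9064

1.9064


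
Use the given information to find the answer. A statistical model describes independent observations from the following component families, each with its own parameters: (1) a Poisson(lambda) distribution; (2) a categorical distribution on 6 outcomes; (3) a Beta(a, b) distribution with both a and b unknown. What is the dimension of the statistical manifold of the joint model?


The dimension of a statistical manifold equals the number of free
(independent) real parameters of the model. For a product of independent
blocks the parameter counts add.
- Poisson (lambda): 1.
- categorical on 6 outcomes (probabilities sum to 1): 6-1 = 5.
- Beta (a, b): 2.
Total = 1 + 5 + 2 = 8.
Dimension = 8

8


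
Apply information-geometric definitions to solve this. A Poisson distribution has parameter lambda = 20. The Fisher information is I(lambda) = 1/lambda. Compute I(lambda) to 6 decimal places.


Fisher information for Poisson: I(lambda) = 1/lambda.
lambda = 20.
I(lambda) = 1/20 = 0.050000

0.050000


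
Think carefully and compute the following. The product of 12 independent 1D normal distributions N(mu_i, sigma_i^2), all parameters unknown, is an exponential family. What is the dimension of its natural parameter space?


Exponential family dimension calculation:
Each univariate normal has two natural parameters (mu/sigma^2 and -1/(2 sigma^2)).
With 12 independent components, dim = 2 * 12 = 24.

24


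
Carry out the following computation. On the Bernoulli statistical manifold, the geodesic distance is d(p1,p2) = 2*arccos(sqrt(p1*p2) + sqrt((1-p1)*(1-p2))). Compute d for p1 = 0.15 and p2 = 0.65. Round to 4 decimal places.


Geodesic distance on Bernoulli manifold:
d(p1,p2) = 2*arccos(sqrt(p1*p2) + sqrt((1-p1)*(1-p2))).
sqrt(p1*p2) = sqrt(0.15*0.65) = 0.31225.
sqrt((1-p1)*(1-p2)) = sqrt(0.85*0.35) = 0.545436.
arg = 0.31225 + 0.545436 = 0.857686.
d = 2*arccos(0.857686) = 1.0801

1.0801


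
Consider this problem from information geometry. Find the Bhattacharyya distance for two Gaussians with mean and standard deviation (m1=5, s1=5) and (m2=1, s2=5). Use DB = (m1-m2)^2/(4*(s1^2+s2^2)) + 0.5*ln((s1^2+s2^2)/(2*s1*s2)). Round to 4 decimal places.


Bhattacharyya distance between two Gaussians:
DB = (m1-m2)^2/(4*(s1^2+s2^2)) + (1/2)*ln((s1^2+s2^2)/(2*s1*s2)).
(m1-m2)^2 = (4)^2 = 16.
s1^2+s2^2 = 25 + 25 = 50.
term1 = 16/200 = 0.08.
term2 = 0.5*ln(50/50.0) = 0.0.
DB = 0.08 + 0.0 = 0.0800

0.0800


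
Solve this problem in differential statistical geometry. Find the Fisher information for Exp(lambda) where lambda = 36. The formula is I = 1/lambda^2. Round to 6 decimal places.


Fisher information for exponential: I(lambda) = 1/lambda^2.
lambda = 36, lambda^2 = 1296.
I = 1/1296 = 0.000772

0.000772


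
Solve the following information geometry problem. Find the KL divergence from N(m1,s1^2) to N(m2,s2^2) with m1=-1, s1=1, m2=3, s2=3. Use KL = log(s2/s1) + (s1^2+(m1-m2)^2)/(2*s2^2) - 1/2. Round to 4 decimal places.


KL divergence between normal distributions:
KL = log(s2/s1) + (s1^2 + (m1-m2)^2)/(2*s2^2) - 1/2.
log(3/1) = 1.098612.
(1^2 + (-1-3)^2)/(2*3^2) = (1 + 16)/18 = 0.944444.
KL = 1.098612 + 0.944444 - 0.5 = 1.5431

1.5431


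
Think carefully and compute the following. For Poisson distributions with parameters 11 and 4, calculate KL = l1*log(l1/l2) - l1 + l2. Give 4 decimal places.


KL divergence for Poisson:
KL = l1*log(l1/l2) - l1 + l2.
l1 = 11, l2 = 4.
log(11/4) = 1.011601.
l1*log(l1/l2) = 11 * 1.011601 = 11.12761.
KL = 11.12761 - 11 + 4 = 4.1276

4.1276


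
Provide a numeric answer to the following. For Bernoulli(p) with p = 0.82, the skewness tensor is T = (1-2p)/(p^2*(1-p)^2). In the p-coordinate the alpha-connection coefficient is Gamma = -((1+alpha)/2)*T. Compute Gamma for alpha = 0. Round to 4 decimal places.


Skewness (Amari-Chentsov) tensor: T = (1-2p)/(p^2*(1-p)^2).
p = 0.82, 1-2p = -0.64, p^2 = 0.6724, (1-p)^2 = 0.0324.
T = -0.64/(0.6724 * 0.0324) = -29.376988.
In the p-coordinate, Gamma^(alpha) = Gamma^(0) - (alpha/2)*T with Gamma^(0) = (1/2)*g'(p) = -T/2,
so Gamma^(alpha) = -((1+alpha)/2)*T.
alpha = 0, -(1+alpha)/2 = -0.5.
Gamma = -0.5 * -29.376988 = 14.6885

14.6885


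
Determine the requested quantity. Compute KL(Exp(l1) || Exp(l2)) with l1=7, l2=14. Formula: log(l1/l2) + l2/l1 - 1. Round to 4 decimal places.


KL divergence for exponential family:
KL = log(l1/l2) + l2/l1 - 1.
log(7/14) = -0.693147.
14/7 = 2.0.
KL = -0.693147 + 2.0 - 1 = 0.3069

0.3069


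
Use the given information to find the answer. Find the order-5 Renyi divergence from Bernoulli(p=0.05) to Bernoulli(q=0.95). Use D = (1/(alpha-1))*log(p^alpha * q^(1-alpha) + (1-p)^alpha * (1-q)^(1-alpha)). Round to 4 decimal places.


Renyi divergence of order alpha between Bernoulli distributions:
D = (1/(alpha-1))*log(p^alpha * q^(1-alpha) + (1-p)^alpha * (1-q)^(1-alpha)).
alpha = 5, p = 0.05, q = 0.95.
p^alpha * q^(1-alpha) = 0.05^5 * 0.95^-4 = 0.0.
(1-p)^alpha * (1-q)^(1-alpha) = 0.95^5 * 0.05^-4 = 123804.95.
sum = 0.0 + 123804.95 = 123804.95.
D = (1/4)*log(123804.95) = 2.9316

2.9316


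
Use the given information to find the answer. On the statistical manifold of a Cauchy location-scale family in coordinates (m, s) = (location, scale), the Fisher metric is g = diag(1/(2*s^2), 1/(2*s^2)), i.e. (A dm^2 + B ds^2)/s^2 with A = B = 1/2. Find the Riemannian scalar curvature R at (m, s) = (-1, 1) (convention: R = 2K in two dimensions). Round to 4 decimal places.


The metric has the form g = (A dm^2 + B ds^2)/s^2 with A = 1/2, B = 1/2.
Substitute u = sqrt(A/B)*m: g = B*(du^2 + ds^2)/s^2, i.e. B times the
Poincare upper half-plane metric, which has constant Gaussian curvature -1.
Scaling a 2D metric by a constant c divides the Gaussian curvature by c,
so K = -1/B = -1/(1/2) = -2.0000 everywhere (the point (m, s) = (-1, 1) is irrelevant:
the curvature is constant).
Scalar curvature in dimension 2: R = 2K = -2/(1/2) = -4.0000.

-4.0000


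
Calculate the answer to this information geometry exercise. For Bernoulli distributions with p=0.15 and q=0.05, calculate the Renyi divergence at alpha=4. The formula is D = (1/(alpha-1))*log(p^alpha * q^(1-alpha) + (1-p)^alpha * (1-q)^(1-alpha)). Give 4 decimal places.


Renyi divergence of order alpha between Bernoulli distributions:
D = (1/(alpha-1))*log(p^alpha * q^(1-alpha) + (1-p)^alpha * (1-q)^(1-alpha)).
alpha = 4, p = 0.15, q = 0.05.
p^alpha * q^(1-alpha) = 0.15^4 * 0.05^-3 = 4.05.
(1-p)^alpha * (1-q)^(1-alpha) = 0.85^4 * 0.95^-3 = 0.608842.
sum = 4.05 + 0.608842 = 4.658842.
D = (1/3)*log(4.658842) = 0.5129

0.5129


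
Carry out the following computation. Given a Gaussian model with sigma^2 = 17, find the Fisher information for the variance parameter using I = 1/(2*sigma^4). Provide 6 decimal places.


Fisher information for variance: I(sigma^2) = 1/(2*sigma^4).
sigma^2 = 17, so sigma^4 = 289.
I = 1/(2*289) = 1/578 = 0.001730

0.001730


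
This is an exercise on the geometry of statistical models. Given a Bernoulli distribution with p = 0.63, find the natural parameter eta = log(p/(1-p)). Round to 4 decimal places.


Natural parameter for Bernoulli: eta = log(p/(1-p)).
p = 0.63, 1-p = 0.37.
p/(1-p) = 1.702703.
eta = log(1.702703) = 0.5322

0.5322


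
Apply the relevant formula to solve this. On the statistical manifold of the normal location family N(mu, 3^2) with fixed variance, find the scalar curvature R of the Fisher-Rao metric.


This family has a single free parameter, so its statistical manifold
is 1-dimensional. The Riemann curvature tensor of any 1-dimensional
Riemannian manifold vanishes identically, so R = 0.

0


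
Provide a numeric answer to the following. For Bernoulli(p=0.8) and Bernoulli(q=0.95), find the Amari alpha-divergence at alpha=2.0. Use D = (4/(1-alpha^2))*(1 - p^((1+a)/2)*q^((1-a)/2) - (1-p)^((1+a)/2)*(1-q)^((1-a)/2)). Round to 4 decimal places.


Amari alpha-divergence:
D = (4/(1-alpha^2))*(1 - p^((1+a)/2)*q^((1-a)/2) - (1-p)^((1+a)/2)*(1-q)^((1-a)/2)).
alpha = 2.0, p = 0.8, q = 0.95.
e1 = (1+alpha)/2 = 1.5, e2 = (1-alpha)/2 = -0.5.
t1 = p^e1 * q^e2 = 0.8^1.5 * 0.95^-0.5 = 0.73413.
t2 = (1-p)^e1 * (1-q)^e2 = 0.2^1.5 * 0.05^-0.5 = 0.4.
4/(1-alpha^2) = -1.333333.
D = -1.333333*(1 - 0.73413 - 0.4) = 0.1788

0.1788


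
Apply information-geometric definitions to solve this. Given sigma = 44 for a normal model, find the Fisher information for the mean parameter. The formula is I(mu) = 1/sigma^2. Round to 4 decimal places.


The Fisher information for the mean of a normal distribution is I(mu) = 1/sigma^2.
sigma = 44, so sigma^2 = 1936.
I(mu) = 1/1936 = 0.0005

0.0005


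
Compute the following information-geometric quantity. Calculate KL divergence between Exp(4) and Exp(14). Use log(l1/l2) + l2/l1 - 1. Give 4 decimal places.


KL divergence for exponential family:
KL = log(l1/l2) + l2/l1 - 1.
log(4/14) = -1.252763.
14/4 = 3.5.
KL = -1.252763 + 3.5 - 1 = 1.2472

1.2472


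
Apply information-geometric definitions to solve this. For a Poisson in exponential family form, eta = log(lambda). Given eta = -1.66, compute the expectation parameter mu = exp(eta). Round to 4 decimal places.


Expectation parameter for Poisson exponential family:
mu = exp(eta).
eta = -1.66.
mu = exp(-1.66) = 0.1901

0.1901


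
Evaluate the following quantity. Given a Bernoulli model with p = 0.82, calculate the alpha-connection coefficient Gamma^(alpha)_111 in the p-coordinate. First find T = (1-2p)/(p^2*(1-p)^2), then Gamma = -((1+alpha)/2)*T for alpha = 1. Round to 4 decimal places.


Skewness (Amari-Chentsov) tensor: T = (1-2p)/(p^2*(1-p)^2).
p = 0.82, 1-2p = -0.64, p^2 = 0.6724, (1-p)^2 = 0.0324.
T = -0.64/(0.6724 * 0.0324) = -29.376988.
In the p-coordinate, Gamma^(alpha) = Gamma^(0) - (alpha/2)*T with Gamma^(0) = (1/2)*g'(p) = -T/2,
so Gamma^(alpha) = -((1+alpha)/2)*T.
alpha = 1, -(1+alpha)/2 = -1.0.
Gamma = -1.0 * -29.376988 = 29.3770

29.3770


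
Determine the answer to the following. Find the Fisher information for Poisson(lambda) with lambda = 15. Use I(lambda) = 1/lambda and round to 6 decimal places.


Fisher information for Poisson: I(lambda) = 1/lambda.
lambda = 15.
I(lambda) = 1/15 = 0.066667

0.066667


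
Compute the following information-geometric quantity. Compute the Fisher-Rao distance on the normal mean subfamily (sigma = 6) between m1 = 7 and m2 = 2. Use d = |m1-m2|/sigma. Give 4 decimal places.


On the fixed-variance normal subfamily, geodesic distance = |m1-m2|/sigma.
|7 - 2| = 5.
sigma = 6.
d = 5/6 = 0.8333

0.8333


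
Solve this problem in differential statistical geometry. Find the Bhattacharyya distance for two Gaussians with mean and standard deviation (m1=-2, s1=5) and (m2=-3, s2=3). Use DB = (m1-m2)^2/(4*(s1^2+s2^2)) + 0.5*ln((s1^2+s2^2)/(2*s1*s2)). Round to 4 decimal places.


Bhattacharyya distance between two Gaussians:
DB = (m1-m2)^2/(4*(s1^2+s2^2)) + (1/2)*ln((s1^2+s2^2)/(2*s1*s2)).
(m1-m2)^2 = (1)^2 = 1.
s1^2+s2^2 = 25 + 9 = 34.
term1 = 1/136 = 0.007353.
term2 = 0.5*ln(34/30.0) = 0.062582.
DB = 0.007353 + 0.062582 = 0.0699

0.0699


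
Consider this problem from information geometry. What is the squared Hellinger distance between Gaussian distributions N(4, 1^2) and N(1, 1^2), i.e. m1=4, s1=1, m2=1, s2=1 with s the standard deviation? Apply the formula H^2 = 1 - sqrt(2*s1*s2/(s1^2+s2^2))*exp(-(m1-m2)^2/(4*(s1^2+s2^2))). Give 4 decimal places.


Squared Hellinger distance for Gaussians:
H^2 = 1 - sqrt(2*s1*s2/(s1^2+s2^2)) * exp(-(m1-m2)^2/(4*(s1^2+s2^2))).
s1^2 = 1, s2^2 = 1, s1^2+s2^2 = 2.
sqrt(2*1*1/(2)) = 1.0.
(m1-m2)^2 = (3)^2 = 9.
exp(-9/(4*2)) = exp(-1.125) = 0.324652.
H^2 = 1 - 1.0*0.324652 = 0.6753

0.6753
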